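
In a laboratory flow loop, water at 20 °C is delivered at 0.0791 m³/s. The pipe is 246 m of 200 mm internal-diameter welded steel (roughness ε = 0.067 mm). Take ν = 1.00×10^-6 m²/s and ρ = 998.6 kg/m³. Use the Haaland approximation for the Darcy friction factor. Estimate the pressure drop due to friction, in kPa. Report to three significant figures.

Δp ≈ 63.9 kPa

V = 4Q/(πD²) = 4·0.0791/(π·0.200²) = 2.518 m/s
Re = VD/ν = 2.518·0.200/1.00×10^-6 = 5.04×10^5 → turbulent
ε/D = 0.067/200 = 3.35×10^-4
Haaland: f = 0.01642
h_f = f(L/D)V²/(2g) = 0.01642·(246/0.200)·2.518²/(2·9.81) = 6.527 m
Δp = ρg·h_f = 998.6·9.81·6.527 = 63.94 kPa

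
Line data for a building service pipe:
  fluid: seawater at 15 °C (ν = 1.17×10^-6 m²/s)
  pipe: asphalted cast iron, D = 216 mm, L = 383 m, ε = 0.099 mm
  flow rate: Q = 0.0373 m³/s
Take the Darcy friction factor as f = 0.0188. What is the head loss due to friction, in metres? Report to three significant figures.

V = 4Q/(πD²) = 4·0.0373/(π·0.216²) = 1.018 m/s
h_f = f(L/D)V²/(2g) = 0.01880·(383/0.216)·1.018²/(2·9.81) = 1.760 m

h_f ≈ 1.76 m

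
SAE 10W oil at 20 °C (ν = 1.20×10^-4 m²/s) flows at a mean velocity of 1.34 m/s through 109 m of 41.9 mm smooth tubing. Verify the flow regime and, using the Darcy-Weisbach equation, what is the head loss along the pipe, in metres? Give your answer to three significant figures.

h_f ≈ 32.6 m

Re = VD/ν = 1.34·0.04190/1.20×10^-4 = 468 → laminar (Re < 2300)
f = 64/Re = 0.1368
h_f = f(L/D)V²/(2g) = 0.1368·(109/0.04190)·1.34²/(2·9.81) = 32.57 m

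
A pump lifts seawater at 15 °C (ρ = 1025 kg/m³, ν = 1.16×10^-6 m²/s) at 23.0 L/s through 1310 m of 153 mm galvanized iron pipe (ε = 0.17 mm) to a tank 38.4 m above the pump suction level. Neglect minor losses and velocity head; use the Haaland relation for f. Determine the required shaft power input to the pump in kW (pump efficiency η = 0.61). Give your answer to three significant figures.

V = 4Q/(πD²) = 1.251 m/s; Re = 1.65×10^5; ε/D = 0.00111; f = 0.02157
h_f = f(L/D)V²/2g = 14.73 m
Total head H = z + h_f = 38.4 + 14.73 = 53.13 m
P_hyd = ρgQH = 1025·9.81·0.0230·53.13 = 12.29 kW
P_shaft = P_hyd/η = 12.29/0.61 = 20.14 kW

P_shaft ≈ 20.1 kW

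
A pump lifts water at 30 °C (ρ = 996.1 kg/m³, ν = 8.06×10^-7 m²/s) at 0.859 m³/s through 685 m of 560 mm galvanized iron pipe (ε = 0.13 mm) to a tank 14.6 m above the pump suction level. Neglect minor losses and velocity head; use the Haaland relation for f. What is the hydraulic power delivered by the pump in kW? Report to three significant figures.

V = 4Q/(πD²) = 3.488 m/s; Re = 2.42×10^6; ε/D = 2.32×10^-4; f = 0.01452
h_f = f(L/D)V²/2g = 11.01 m
Total head H = z + h_f = 14.6 + 11.01 = 25.61 m
P_hyd = ρgQH = 996.1·9.81·0.859·25.61 = 215.0 kW

P_hyd ≈ 215 kW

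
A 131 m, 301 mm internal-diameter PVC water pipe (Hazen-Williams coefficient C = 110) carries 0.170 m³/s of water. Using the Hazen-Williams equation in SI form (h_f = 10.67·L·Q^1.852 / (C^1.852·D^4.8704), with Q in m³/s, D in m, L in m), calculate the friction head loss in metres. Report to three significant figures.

h_f ≈ 3.01 m

h_f = 10.67·131·0.170^1.852 / (110^1.852·0.301^4.8704) = 3.014 m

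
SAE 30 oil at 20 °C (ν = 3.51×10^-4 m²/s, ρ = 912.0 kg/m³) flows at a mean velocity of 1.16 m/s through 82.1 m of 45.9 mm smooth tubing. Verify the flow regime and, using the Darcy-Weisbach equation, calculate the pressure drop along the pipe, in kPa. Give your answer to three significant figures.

Re = VD/ν = 1.16·0.04590/3.51×10^-4 = 152 → laminar (Re < 2300)
f = 64/Re = 0.4219
h_f = f(L/D)V²/(2g) = 0.4219·(82.1/0.04590)·1.16²/(2·9.81) = 51.76 m
Δp = ρg·h_f = 912.0·9.81·51.76 = 463.0 kPa

Δp ≈ 463 kPa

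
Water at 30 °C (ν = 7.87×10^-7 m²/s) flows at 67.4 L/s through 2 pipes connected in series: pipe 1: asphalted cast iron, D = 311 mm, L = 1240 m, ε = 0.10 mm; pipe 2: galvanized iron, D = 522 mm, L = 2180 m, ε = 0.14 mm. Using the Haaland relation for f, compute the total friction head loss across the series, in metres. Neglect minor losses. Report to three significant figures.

H ≈ 3.04 m

Pipe 1: V = 0.8873 m/s, Re = 3.51×10^5, ε/D = 3.22×10^-4, f = 0.01673, h_1 = f(L/D)V²/2g = 2.677 m
Pipe 2: V = 0.3149 m/s, Re = 2.09×10^5, ε/D = 2.68×10^-4, f = 0.01722, h_2 = f(L/D)V²/2g = 0.3636 m
Series → Q common, losses add: H = Σh = 3.041 m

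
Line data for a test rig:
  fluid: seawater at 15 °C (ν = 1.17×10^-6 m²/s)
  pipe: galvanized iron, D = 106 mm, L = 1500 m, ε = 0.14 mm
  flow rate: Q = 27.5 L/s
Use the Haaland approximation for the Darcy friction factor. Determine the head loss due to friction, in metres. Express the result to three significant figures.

h_f ≈ 153 m

V = 4Q/(πD²) = 4·0.0275/(π·0.106²) = 3.116 m/s
Re = VD/ν = 3.116·0.106/1.17×10^-6 = 2.82×10^5 → turbulent
ε/D = 0.14/106 = 0.00132
Haaland: f = 0.02182
h_f = f(L/D)V²/(2g) = 0.02182·(1500/0.106)·3.116²/(2·9.81) = 152.9 m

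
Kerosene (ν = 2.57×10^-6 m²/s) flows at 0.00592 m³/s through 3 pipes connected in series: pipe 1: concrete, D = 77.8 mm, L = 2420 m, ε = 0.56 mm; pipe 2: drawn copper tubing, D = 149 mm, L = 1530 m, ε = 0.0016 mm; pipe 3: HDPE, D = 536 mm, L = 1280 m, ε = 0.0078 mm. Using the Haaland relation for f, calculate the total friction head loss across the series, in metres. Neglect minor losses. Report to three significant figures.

H ≈ 89.7 m

Pipe 1: V = 1.245 m/s, Re = 3.77×10^4, ε/D = 0.00720, f = 0.03583, h_1 = f(L/D)V²/2g = 88.10 m
Pipe 2: V = 0.3395 m/s, Re = 1.97×10^4, ε/D = 1.07×10^-5, f = 0.02587, h_2 = f(L/D)V²/2g = 1.560 m
Pipe 3: V = 0.02624 m/s, Re = 5470, ε/D = 1.46×10^-5, f = 0.03673, h_3 = f(L/D)V²/2g = 0.003077 m
Series → Q common, losses add: H = Σh = 89.67 m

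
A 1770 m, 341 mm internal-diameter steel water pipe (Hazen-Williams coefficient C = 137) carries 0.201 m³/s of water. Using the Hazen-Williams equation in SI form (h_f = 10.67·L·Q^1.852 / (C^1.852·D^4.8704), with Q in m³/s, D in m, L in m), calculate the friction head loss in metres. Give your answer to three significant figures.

h_f ≈ 20.1 m

h_f = 10.67·1770·0.201^1.852 / (137^1.852·0.341^4.8704) = 20.14 m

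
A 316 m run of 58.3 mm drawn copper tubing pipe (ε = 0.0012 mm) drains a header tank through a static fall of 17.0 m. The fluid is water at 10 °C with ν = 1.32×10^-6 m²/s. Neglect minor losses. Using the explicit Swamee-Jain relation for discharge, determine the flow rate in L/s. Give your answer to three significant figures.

Swamee-Jain (Type II): Q = -0.965·√(gD⁵h_f/L)·ln[ε/(3.7D) + √(3.17ν²L/(gD³h_f))]
√(gD⁵h_f/L) = √(9.81·0.0583⁵·17.0/316) = 5.962×10^-4
ε/(3.7D) = 5.56×10^-6; √(3.17ν²L/(gD³h_f)) = 2.30×10^-4
Q = -0.965·5.962×10^-4·ln(2.354×10^-4) = 0.004806 m³/s
Check: V = 1.80 m/s, Re = 7.95×10^4, f = 0.01886, h_f = 16.9 m ≈ 17.0 m ✓

Q ≈ 4.81 L/s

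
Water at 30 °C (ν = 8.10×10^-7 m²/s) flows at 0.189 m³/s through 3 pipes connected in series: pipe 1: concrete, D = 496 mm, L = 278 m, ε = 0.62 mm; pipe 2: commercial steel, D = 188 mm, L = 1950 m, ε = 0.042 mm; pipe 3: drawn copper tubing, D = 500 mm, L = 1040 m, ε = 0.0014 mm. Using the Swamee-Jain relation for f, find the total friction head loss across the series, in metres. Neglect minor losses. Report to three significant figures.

Pipe 1: V = 0.9782 m/s, Re = 5.99×10^5, ε/D = 0.00125, f = 0.02129, h_1 = f(L/D)V²/2g = 0.5818 m
Pipe 2: V = 6.809 m/s, Re = 1.58×10^6, ε/D = 2.23×10^-4, f = 0.01471, h_2 = f(L/D)V²/2g = 360.6 m
Pipe 3: V = 0.9626 m/s, Re = 5.94×10^5, ε/D = 2.80×10^-6, f = 0.01275, h_3 = f(L/D)V²/2g = 1.252 m
Series → Q common, losses add: H = Σh = 362.4 m

H ≈ 362 m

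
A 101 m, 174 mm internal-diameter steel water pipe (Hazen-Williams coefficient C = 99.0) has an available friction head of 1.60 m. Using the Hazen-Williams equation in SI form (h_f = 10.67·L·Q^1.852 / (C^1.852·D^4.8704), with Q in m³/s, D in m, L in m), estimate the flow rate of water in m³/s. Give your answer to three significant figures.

Rearranging: Q = [h_f·C^1.852·D^4.8704 / (10.67·L)]^(1/1.852)
Q = [1.60·99.0^1.852·0.174^4.8704 / (10.67·101)]^0.540 = 0.02960 m³/s

Q ≈ 0.0296 m³/s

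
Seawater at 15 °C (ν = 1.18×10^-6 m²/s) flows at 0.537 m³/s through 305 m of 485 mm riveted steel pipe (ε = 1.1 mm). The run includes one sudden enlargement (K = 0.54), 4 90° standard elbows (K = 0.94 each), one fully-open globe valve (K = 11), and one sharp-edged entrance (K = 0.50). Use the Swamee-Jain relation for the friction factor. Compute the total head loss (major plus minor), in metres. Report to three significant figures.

H_L ≈ 13.4 m

V = 4Q/(πD²) = 2.907 m/s; V²/2g = 0.4306 m
Re = 1.19×10^6, ε/D = 0.00227 → f = 0.02443 (Swamee-Jain)
Major: h_f = f(L/D)·V²/2g = 0.02443·628.9·0.4306 = 6.616 m
Minor: ΣK = 15.8; h_m = ΣK·V²/2g = 6.804 m
Total H_L = 6.616 + 6.804 = 13.42 m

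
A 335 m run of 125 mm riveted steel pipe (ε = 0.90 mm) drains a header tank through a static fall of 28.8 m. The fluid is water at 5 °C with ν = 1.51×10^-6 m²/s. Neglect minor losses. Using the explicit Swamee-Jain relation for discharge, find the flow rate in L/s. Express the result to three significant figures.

Swamee-Jain (Type II): Q = -0.965·√(gD⁵h_f/L)·ln[ε/(3.7D) + √(3.17ν²L/(gD³h_f))]
√(gD⁵h_f/L) = √(9.81·0.125⁵·28.8/335) = 0.005073
ε/(3.7D) = 0.00195; √(3.17ν²L/(gD³h_f)) = 6.62×10^-5
Q = -0.965·0.005073·ln(0.002012) = 0.03039 m³/s
Check: V = 2.48 m/s, Re = 2.05×10^5, f = 0.03455, h_f = 28.9 m ≈ 28.8 m ✓

Q ≈ 30.4 L/s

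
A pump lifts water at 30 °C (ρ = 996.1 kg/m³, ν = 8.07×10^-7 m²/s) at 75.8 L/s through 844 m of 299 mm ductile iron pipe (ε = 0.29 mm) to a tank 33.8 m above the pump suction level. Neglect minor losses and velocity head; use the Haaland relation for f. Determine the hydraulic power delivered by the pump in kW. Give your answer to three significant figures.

P_hyd ≈ 27.5 kW

V = 4Q/(πD²) = 1.080 m/s; Re = 4.00×10^5; ε/D = 9.70×10^-4; f = 0.02019
h_f = f(L/D)V²/2g = 3.385 m
Total head H = z + h_f = 33.8 + 3.385 = 37.19 m
P_hyd = ρgQH = 996.1·9.81·0.0758·37.19 = 27.54 kW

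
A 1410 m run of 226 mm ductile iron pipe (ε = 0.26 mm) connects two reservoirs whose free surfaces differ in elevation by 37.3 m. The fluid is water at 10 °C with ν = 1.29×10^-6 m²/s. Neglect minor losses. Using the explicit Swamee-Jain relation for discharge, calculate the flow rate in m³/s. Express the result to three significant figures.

Swamee-Jain (Type II): Q = -0.965·√(gD⁵h_f/L)·ln[ε/(3.7D) + √(3.17ν²L/(gD³h_f))]
√(gD⁵h_f/L) = √(9.81·0.226⁵·37.3/1410) = 0.01237
ε/(3.7D) = 3.11×10^-4; √(3.17ν²L/(gD³h_f)) = 4.20×10^-5
Q = -0.965·0.01237·ln(3.529×10^-4) = 0.09489 m³/s
Check: V = 2.37 m/s, Re = 4.14×10^5, f = 0.02110, h_f = 37.5 m ≈ 37.3 m ✓

Q ≈ 0.0949 m³/s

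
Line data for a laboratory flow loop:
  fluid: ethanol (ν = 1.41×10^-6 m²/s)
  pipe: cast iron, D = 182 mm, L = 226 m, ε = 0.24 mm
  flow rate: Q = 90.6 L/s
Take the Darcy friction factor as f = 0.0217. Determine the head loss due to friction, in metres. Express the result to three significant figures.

V = 4Q/(πD²) = 4·0.0906/(π·0.182²) = 3.483 m/s
h_f = f(L/D)V²/(2g) = 0.02170·(226/0.182)·3.483²/(2·9.81) = 16.66 m

h_f ≈ 16.7 m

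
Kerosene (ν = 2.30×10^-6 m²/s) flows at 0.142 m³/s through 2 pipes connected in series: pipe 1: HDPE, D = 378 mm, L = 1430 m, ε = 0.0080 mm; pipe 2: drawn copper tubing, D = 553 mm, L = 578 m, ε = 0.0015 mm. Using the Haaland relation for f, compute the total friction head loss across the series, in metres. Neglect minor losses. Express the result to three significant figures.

H ≈ 5.10 m

Pipe 1: V = 1.265 m/s, Re = 2.08×10^5, ε/D = 2.12×10^-5, f = 0.01552, h_1 = f(L/D)V²/2g = 4.791 m
Pipe 2: V = 0.5912 m/s, Re = 1.42×10^5, ε/D = 2.71×10^-6, f = 0.01660, h_2 = f(L/D)V²/2g = 0.3090 m
Series → Q common, losses add: H = Σh = 5.100 m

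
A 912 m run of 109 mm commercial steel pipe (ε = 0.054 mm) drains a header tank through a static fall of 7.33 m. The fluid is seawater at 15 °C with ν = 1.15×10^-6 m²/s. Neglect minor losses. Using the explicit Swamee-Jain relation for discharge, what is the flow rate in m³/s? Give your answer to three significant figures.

Q ≈ 0.00850 m³/s

Swamee-Jain (Type II): Q = -0.965·√(gD⁵h_f/L)·ln[ε/(3.7D) + √(3.17ν²L/(gD³h_f))]
√(gD⁵h_f/L) = √(9.81·0.109⁵·7.33/912) = 0.001101
ε/(3.7D) = 1.34×10^-4; √(3.17ν²L/(gD³h_f)) = 2.03×10^-4
Q = -0.965·0.001101·ln(3.365×10^-4) = 0.008500 m³/s
Check: V = 0.911 m/s, Re = 8.63×10^4, f = 0.02080, h_f = 7.36 m ≈ 7.33 m ✓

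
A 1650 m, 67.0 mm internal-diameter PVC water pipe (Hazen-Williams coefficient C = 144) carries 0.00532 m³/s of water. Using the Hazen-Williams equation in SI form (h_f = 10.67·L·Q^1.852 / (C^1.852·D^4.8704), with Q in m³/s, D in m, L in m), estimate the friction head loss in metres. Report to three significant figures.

h_f ≈ 56.8 m

h_f = 10.67·1650·0.00532^1.852 / (144^1.852·0.0670^4.8704) = 56.79 m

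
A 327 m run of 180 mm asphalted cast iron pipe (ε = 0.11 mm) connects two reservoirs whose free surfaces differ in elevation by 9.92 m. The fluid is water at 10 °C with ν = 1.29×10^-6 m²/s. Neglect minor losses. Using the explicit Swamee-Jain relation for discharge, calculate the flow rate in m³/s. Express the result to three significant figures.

Q ≈ 0.0609 m³/s

Swamee-Jain (Type II): Q = -0.965·√(gD⁵h_f/L)·ln[ε/(3.7D) + √(3.17ν²L/(gD³h_f))]
√(gD⁵h_f/L) = √(9.81·0.180⁵·9.92/327) = 0.007499
ε/(3.7D) = 1.65×10^-4; √(3.17ν²L/(gD³h_f)) = 5.51×10^-5
Q = -0.965·0.007499·ln(2.203×10^-4) = 0.06093 m³/s
Check: V = 2.39 m/s, Re = 3.34×10^5, f = 0.01882, h_f = 9.99 m ≈ 9.92 m ✓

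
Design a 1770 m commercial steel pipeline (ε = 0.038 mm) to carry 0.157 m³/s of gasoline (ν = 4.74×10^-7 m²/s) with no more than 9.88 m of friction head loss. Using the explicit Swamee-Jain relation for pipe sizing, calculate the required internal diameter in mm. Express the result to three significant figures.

D ≈ 348 mm

Swamee-Jain (Type III): D = 0.66·[ε^1.25·(LQ²/(gh_f))^4.75 + ν·Q^9.4·(L/(gh_f))^5.2]^0.04
LQ²/(gh_f) = 0.4501; L/(gh_f) = 18.26
Term 1 = ε^1.25·(…)^4.75 = 6.73×10^-8; Term 2 = ν·Q^9.4·(…)^5.2 = 4.76×10^-8
D = 0.66·(6.73×10^-8 + 4.76×10^-8)^0.04 = 0.3483 m = 348 mm
Check: V = 1.65 m/s, Re = 1.21×10^6, f = 0.01344, h_f = 9.45 m ≈ 9.88 m ✓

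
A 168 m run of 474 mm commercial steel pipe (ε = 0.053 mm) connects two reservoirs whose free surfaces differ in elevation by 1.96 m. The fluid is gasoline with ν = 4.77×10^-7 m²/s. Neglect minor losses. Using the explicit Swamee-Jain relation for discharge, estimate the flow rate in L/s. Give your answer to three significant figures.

Swamee-Jain (Type II): Q = -0.965·√(gD⁵h_f/L)·ln[ε/(3.7D) + √(3.17ν²L/(gD³h_f))]
√(gD⁵h_f/L) = √(9.81·0.474⁵·1.96/168) = 0.05233
ε/(3.7D) = 3.02×10^-5; √(3.17ν²L/(gD³h_f)) = 7.69×10^-6
Q = -0.965·0.05233·ln(3.791×10^-5) = 0.5141 m³/s
Check: V = 2.91 m/s, Re = 2.90×10^6, f = 0.01286, h_f = 1.97 m ≈ 1.96 m ✓

Q ≈ 514 L/s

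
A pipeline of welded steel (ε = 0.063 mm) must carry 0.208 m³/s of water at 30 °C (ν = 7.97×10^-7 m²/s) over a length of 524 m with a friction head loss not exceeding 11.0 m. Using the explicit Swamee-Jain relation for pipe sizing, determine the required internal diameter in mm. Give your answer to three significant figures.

D ≈ 306 mm

Swamee-Jain (Type III): D = 0.66·[ε^1.25·(LQ²/(gh_f))^4.75 + ν·Q^9.4·(L/(gh_f))^5.2]^0.04
LQ²/(gh_f) = 0.2101; L/(gh_f) = 4.856
Term 1 = ε^1.25·(…)^4.75 = 3.39×10^-9; Term 2 = ν·Q^9.4·(…)^5.2 = 1.15×10^-9
D = 0.66·(3.39×10^-9 + 1.15×10^-9)^0.04 = 0.3061 m = 306 mm
Check: V = 2.83 m/s, Re = 1.09×10^6, f = 0.01477, h_f = 10.3 m ≈ 11.0 m ✓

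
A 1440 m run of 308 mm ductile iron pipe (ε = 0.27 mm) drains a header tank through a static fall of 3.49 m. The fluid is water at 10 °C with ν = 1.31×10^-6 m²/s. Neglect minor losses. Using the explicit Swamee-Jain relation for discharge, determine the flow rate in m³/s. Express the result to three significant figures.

Q ≈ 0.0629 m³/s

Swamee-Jain (Type II): Q = -0.965·√(gD⁵h_f/L)·ln[ε/(3.7D) + √(3.17ν²L/(gD³h_f))]
√(gD⁵h_f/L) = √(9.81·0.308⁵·3.49/1440) = 0.008118
ε/(3.7D) = 2.37×10^-4; √(3.17ν²L/(gD³h_f)) = 8.85×10^-5
Q = -0.965·0.008118·ln(3.254×10^-4) = 0.06291 m³/s
Check: V = 0.844 m/s, Re = 1.99×10^5, f = 0.02070, h_f = 3.52 m ≈ 3.49 m ✓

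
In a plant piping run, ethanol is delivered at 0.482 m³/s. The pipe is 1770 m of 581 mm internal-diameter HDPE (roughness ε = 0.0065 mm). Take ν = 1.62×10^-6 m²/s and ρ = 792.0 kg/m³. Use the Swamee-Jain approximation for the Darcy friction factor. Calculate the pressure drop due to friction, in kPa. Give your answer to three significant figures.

V = 4Q/(πD²) = 4·0.482/(π·0.581²) = 1.818 m/s
Re = VD/ν = 1.818·0.581/1.62×10^-6 = 6.52×10^5 → turbulent
ε/D = 0.0065/581 = 1.12×10^-5
Swamee-Jain: f = 0.01270
h_f = f(L/D)V²/(2g) = 0.01270·(1770/0.581)·1.818²/(2·9.81) = 6.519 m
Δp = ρg·h_f = 792.0·9.81·6.519 = 50.65 kPa

Δp ≈ 50.6 kPa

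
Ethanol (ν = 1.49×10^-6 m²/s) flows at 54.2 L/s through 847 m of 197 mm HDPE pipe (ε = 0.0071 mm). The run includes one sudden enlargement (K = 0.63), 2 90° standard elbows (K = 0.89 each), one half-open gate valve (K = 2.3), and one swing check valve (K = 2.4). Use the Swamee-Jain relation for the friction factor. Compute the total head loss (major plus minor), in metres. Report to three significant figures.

V = 4Q/(πD²) = 1.778 m/s; V²/2g = 0.1612 m
Re = 2.35×10^5, ε/D = 3.60×10^-5 → f = 0.01541 (Swamee-Jain)
Major: h_f = f(L/D)·V²/2g = 0.01541·4299·0.1612 = 10.68 m
Minor: ΣK = 7.11; h_m = ΣK·V²/2g = 1.146 m
Total H_L = 10.68 + 1.146 = 11.82 m

H_L ≈ 11.8 m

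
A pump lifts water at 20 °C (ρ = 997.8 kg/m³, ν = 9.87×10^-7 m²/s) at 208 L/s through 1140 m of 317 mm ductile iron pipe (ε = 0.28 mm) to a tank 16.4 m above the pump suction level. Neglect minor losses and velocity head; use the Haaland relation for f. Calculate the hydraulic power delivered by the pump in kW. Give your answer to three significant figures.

V = 4Q/(πD²) = 2.635 m/s; Re = 8.46×10^5; ε/D = 8.83×10^-4; f = 0.01944
h_f = f(L/D)V²/2g = 24.74 m
Total head H = z + h_f = 16.4 + 24.74 = 41.14 m
P_hyd = ρgQH = 997.8·9.81·0.208·41.14 = 83.77 kW

P_hyd ≈ 83.8 kW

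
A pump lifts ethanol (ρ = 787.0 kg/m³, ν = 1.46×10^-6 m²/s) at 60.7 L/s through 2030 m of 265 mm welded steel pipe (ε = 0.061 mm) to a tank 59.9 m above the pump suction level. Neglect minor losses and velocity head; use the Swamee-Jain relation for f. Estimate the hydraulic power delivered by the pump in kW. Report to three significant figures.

V = 4Q/(πD²) = 1.101 m/s; Re = 2.00×10^5; ε/D = 2.30×10^-4; f = 0.01734
h_f = f(L/D)V²/2g = 8.200 m
Total head H = z + h_f = 59.9 + 8.200 = 68.10 m
P_hyd = ρgQH = 787.0·9.81·0.0607·68.10 = 31.91 kW

P_hyd ≈ 31.9 kW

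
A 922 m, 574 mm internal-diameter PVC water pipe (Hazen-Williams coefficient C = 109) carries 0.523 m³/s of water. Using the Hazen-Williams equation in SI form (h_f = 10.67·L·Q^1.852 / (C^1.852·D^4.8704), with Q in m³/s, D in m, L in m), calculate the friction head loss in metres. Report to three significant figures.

h_f = 10.67·922·0.523^1.852 / (109^1.852·0.574^4.8704) = 7.455 m

h_f ≈ 7.45 m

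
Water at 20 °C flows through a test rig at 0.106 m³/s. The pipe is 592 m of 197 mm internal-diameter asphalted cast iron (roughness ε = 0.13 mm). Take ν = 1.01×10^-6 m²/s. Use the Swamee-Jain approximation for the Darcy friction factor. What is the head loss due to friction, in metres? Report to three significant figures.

h_f ≈ 34.3 m

V = 4Q/(πD²) = 4·0.106/(π·0.197²) = 3.478 m/s
Re = VD/ν = 3.478·0.197/1.01×10^-6 = 6.78×10^5 → turbulent
ε/D = 0.13/197 = 6.60×10^-4
Swamee-Jain: f = 0.01850
h_f = f(L/D)V²/(2g) = 0.01850·(592/0.197)·3.478²/(2·9.81) = 34.27 m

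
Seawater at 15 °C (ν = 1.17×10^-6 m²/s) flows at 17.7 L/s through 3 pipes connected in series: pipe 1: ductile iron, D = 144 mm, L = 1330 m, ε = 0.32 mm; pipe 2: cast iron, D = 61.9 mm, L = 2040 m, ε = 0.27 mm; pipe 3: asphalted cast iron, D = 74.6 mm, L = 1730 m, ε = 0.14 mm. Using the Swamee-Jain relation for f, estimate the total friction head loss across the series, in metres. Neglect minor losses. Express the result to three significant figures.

Pipe 1: V = 1.087 m/s, Re = 1.34×10^5, ε/D = 0.00222, f = 0.02551, h_1 = f(L/D)V²/2g = 14.18 m
Pipe 2: V = 5.882 m/s, Re = 3.11×10^5, ε/D = 0.00436, f = 0.02962, h_2 = f(L/D)V²/2g = 1721 m
Pipe 3: V = 4.050 m/s, Re = 2.58×10^5, ε/D = 0.00188, f = 0.02392, h_3 = f(L/D)V²/2g = 463.5 m
Series → Q common, losses add: H = Σh = 2199 m

H ≈ 2200 m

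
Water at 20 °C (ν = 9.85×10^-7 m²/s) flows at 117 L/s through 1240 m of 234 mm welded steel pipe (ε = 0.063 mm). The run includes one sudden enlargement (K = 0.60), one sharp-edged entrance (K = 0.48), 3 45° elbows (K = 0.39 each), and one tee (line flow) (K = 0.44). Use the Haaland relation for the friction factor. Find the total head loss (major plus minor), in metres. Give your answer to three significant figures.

H_L ≈ 32.3 m

V = 4Q/(πD²) = 2.721 m/s; V²/2g = 0.3773 m
Re = 6.46×10^5, ε/D = 2.69×10^-4 → f = 0.01565 (Haaland)
Major: h_f = f(L/D)·V²/2g = 0.01565·5299·0.3773 = 31.28 m
Minor: ΣK = 2.69; h_m = ΣK·V²/2g = 1.015 m
Total H_L = 31.28 + 1.015 = 32.29 m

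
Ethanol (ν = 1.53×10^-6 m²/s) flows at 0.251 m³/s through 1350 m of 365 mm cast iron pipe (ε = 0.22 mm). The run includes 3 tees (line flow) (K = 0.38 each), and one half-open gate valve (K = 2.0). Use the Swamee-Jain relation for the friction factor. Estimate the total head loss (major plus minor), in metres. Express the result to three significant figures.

H_L ≈ 20.8 m

V = 4Q/(πD²) = 2.399 m/s; V²/2g = 0.2933 m
Re = 5.72×10^5, ε/D = 6.03×10^-4 → f = 0.01829 (Swamee-Jain)
Major: h_f = f(L/D)·V²/2g = 0.01829·3699·0.2933 = 19.84 m
Minor: ΣK = 3.14; h_m = ΣK·V²/2g = 0.9209 m
Total H_L = 19.84 + 0.9209 = 20.76 m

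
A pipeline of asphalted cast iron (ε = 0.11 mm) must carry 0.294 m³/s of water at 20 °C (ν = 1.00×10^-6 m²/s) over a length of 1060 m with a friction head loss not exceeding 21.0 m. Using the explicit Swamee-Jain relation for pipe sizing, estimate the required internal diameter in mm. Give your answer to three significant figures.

D ≈ 361 mm

Swamee-Jain (Type III): D = 0.66·[ε^1.25·(LQ²/(gh_f))^4.75 + ν·Q^9.4·(L/(gh_f))^5.2]^0.04
LQ²/(gh_f) = 0.4447; L/(gh_f) = 5.145
Term 1 = ε^1.25·(…)^4.75 = 2.40×10^-7; Term 2 = ν·Q^9.4·(…)^5.2 = 5.03×10^-8
D = 0.66·(2.40×10^-7 + 5.03×10^-8)^0.04 = 0.3615 m = 361 mm
Check: V = 2.87 m/s, Re = 1.04×10^6, f = 0.01577, h_f = 19.4 m ≈ 21.0 m ✓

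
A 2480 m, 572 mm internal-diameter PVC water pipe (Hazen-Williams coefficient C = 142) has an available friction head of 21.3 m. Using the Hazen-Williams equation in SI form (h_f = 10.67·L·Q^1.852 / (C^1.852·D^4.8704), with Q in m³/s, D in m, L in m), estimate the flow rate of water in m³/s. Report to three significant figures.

Rearranging: Q = [h_f·C^1.852·D^4.8704 / (10.67·L)]^(1/1.852)
Q = [21.3·142^1.852·0.572^4.8704 / (10.67·2480)]^0.540 = 0.6975 m³/s

Q ≈ 0.697 m³/s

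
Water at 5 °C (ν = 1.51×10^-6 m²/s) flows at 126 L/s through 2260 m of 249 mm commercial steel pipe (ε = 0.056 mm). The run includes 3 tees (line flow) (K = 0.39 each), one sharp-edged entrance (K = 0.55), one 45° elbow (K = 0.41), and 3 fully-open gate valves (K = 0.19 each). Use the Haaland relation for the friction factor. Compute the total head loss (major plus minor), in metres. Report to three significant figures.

H_L ≈ 49.6 m

V = 4Q/(πD²) = 2.588 m/s; V²/2g = 0.3412 m
Re = 4.27×10^5, ε/D = 2.25×10^-4 → f = 0.01572 (Haaland)
Major: h_f = f(L/D)·V²/2g = 0.01572·9076·0.3412 = 48.69 m
Minor: ΣK = 2.70; h_m = ΣK·V²/2g = 0.9214 m
Total H_L = 48.69 + 0.9214 = 49.61 m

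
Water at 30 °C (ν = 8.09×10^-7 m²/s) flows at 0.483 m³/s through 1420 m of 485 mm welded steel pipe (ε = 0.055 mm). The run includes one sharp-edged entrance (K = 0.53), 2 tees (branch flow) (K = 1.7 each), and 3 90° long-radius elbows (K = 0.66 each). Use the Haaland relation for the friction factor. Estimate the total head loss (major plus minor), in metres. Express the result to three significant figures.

H_L ≈ 15.5 m

V = 4Q/(πD²) = 2.614 m/s; V²/2g = 0.3484 m
Re = 1.57×10^6, ε/D = 1.13×10^-4 → f = 0.01313 (Haaland)
Major: h_f = f(L/D)·V²/2g = 0.01313·2928·0.3484 = 13.39 m
Minor: ΣK = 5.91; h_m = ΣK·V²/2g = 2.059 m
Total H_L = 13.39 + 2.059 = 15.45 m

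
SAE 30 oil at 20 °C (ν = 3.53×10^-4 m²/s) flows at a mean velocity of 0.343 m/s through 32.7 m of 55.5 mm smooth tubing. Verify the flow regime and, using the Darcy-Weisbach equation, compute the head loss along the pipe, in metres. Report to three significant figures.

Re = VD/ν = 0.343·0.05550/3.53×10^-4 = 53.9 → laminar (Re < 2300)
f = 64/Re = 1.187
h_f = f(L/D)V²/(2g) = 1.187·(32.7/0.05550)·0.343²/(2·9.81) = 4.193 m

h_f ≈ 4.19 m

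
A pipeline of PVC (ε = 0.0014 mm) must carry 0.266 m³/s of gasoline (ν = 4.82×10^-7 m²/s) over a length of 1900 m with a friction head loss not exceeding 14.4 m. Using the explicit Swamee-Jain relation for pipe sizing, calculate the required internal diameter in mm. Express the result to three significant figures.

D ≈ 385 mm

Swamee-Jain (Type III): D = 0.66·[ε^1.25·(LQ²/(gh_f))^4.75 + ν·Q^9.4·(L/(gh_f))^5.2]^0.04
LQ²/(gh_f) = 0.9517; L/(gh_f) = 13.45
Term 1 = ε^1.25·(…)^4.75 = 3.81×10^-8; Term 2 = ν·Q^9.4·(…)^5.2 = 1.40×10^-6
D = 0.66·(3.81×10^-8 + 1.40×10^-6)^0.04 = 0.3854 m = 385 mm
Check: V = 2.28 m/s, Re = 1.82×10^6, f = 0.01065, h_f = 13.9 m ≈ 14.4 m ✓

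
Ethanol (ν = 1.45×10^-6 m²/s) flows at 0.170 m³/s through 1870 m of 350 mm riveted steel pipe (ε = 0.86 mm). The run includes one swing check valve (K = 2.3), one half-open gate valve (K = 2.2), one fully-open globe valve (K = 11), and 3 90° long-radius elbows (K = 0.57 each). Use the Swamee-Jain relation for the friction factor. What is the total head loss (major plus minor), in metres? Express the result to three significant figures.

H_L ≈ 24.2 m

V = 4Q/(πD²) = 1.767 m/s; V²/2g = 0.1591 m
Re = 4.27×10^5, ε/D = 0.00246 → f = 0.02525 (Swamee-Jain)
Major: h_f = f(L/D)·V²/2g = 0.02525·5343·0.1591 = 21.47 m
Minor: ΣK = 17.2; h_m = ΣK·V²/2g = 2.739 m
Total H_L = 21.47 + 2.739 = 24.20 m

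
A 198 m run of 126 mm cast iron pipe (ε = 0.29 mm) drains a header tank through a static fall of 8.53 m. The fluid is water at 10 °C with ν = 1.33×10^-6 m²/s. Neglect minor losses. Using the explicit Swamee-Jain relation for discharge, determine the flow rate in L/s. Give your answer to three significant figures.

Q ≈ 25.7 L/s

Swamee-Jain (Type II): Q = -0.965·√(gD⁵h_f/L)·ln[ε/(3.7D) + √(3.17ν²L/(gD³h_f))]
√(gD⁵h_f/L) = √(9.81·0.126⁵·8.53/198) = 0.003664
ε/(3.7D) = 6.22×10^-4; √(3.17ν²L/(gD³h_f)) = 8.14×10^-5
Q = -0.965·0.003664·ln(7.035×10^-4) = 0.02566 m³/s
Check: V = 2.06 m/s, Re = 1.95×10^5, f = 0.02533, h_f = 8.59 m ≈ 8.53 m ✓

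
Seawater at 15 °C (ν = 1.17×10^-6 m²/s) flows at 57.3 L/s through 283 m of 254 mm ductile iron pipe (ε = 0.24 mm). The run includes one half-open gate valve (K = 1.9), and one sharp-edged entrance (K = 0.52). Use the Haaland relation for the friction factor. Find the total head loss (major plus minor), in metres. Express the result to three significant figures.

V = 4Q/(πD²) = 1.131 m/s; V²/2g = 0.06518 m
Re = 2.45×10^5, ε/D = 9.45×10^-4 → f = 0.02047 (Haaland)
Major: h_f = f(L/D)·V²/2g = 0.02047·1114·0.06518 = 1.486 m
Minor: ΣK = 2.42; h_m = ΣK·V²/2g = 0.1577 m
Total H_L = 1.486 + 0.1577 = 1.644 m

H_L ≈ 1.64 m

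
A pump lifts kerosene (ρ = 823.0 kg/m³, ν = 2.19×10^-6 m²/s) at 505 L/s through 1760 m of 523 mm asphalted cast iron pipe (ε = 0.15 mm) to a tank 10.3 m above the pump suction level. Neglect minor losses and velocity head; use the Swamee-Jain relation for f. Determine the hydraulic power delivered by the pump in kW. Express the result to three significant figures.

P_hyd ≈ 104 kW

V = 4Q/(πD²) = 2.351 m/s; Re = 5.61×10^5; ε/D = 2.87×10^-4; f = 0.01614
h_f = f(L/D)V²/2g = 15.30 m
Total head H = z + h_f = 10.3 + 15.30 = 25.60 m
P_hyd = ρgQH = 823.0·9.81·0.505·25.60 = 104.4 kW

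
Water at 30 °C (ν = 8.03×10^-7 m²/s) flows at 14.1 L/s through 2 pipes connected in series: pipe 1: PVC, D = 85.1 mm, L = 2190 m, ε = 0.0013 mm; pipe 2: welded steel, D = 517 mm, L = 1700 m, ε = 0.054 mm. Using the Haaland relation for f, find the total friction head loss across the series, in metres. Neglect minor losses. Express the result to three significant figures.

H ≈ 119 m

Pipe 1: V = 2.479 m/s, Re = 2.63×10^5, ε/D = 1.53×10^-5, f = 0.01482, h_1 = f(L/D)V²/2g = 119.5 m
Pipe 2: V = 0.06717 m/s, Re = 4.32×10^4, ε/D = 1.04×10^-4, f = 0.02168, h_2 = f(L/D)V²/2g = 0.01639 m
Series → Q common, losses add: H = Σh = 119.5 m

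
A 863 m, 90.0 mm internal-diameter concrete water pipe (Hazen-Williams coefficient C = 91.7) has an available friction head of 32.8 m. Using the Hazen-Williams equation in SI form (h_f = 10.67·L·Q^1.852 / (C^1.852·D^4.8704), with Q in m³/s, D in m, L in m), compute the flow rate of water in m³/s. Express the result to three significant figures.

Rearranging: Q = [h_f·C^1.852·D^4.8704 / (10.67·L)]^(1/1.852)
Q = [32.8·91.7^1.852·0.0900^4.8704 / (10.67·863)]^0.540 = 0.007767 m³/s

Q ≈ 0.00777 m³/s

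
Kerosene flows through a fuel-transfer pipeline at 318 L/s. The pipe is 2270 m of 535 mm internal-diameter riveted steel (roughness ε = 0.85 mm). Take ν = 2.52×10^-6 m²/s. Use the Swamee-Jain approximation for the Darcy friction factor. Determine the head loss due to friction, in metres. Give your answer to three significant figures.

h_f ≈ 9.91 m

V = 4Q/(πD²) = 4·0.318/(π·0.535²) = 1.415 m/s
Re = VD/ν = 1.415·0.535/2.52×10^-6 = 3.00×10^5 → turbulent
ε/D = 0.85/535 = 0.00159
Swamee-Jain: f = 0.02290
h_f = f(L/D)V²/(2g) = 0.02290·(2270/0.535)·1.415²/(2·9.81) = 9.912 m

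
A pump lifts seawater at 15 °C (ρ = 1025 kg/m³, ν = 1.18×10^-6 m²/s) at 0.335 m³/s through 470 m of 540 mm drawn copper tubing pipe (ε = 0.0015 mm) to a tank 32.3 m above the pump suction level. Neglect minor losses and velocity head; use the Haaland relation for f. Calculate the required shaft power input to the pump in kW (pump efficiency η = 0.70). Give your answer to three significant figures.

P_shaft ≈ 161 kW

V = 4Q/(πD²) = 1.463 m/s; Re = 6.69×10^5; ε/D = 2.78×10^-6; f = 0.01244
h_f = f(L/D)V²/2g = 1.181 m
Total head H = z + h_f = 32.3 + 1.181 = 33.48 m
P_hyd = ρgQH = 1025·9.81·0.335·33.48 = 112.8 kW
P_shaft = P_hyd/η = 112.8/0.70 = 161.1 kW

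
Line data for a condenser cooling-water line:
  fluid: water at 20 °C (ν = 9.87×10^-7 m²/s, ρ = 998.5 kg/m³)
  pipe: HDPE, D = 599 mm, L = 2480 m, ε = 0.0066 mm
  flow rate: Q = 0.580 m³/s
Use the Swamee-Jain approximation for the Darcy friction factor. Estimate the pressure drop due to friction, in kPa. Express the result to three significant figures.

Δp ≈ 101 kPa

V = 4Q/(πD²) = 4·0.580/(π·0.599²) = 2.058 m/s
Re = VD/ν = 2.058·0.599/9.87×10^-7 = 1.25×10^6 → turbulent
ε/D = 0.0066/599 = 1.10×10^-5
Swamee-Jain: f = 0.01149
h_f = f(L/D)V²/(2g) = 0.01149·(2480/0.599)·2.058²/(2·9.81) = 10.27 m
Δp = ρg·h_f = 998.5·9.81·10.27 = 100.6 kPa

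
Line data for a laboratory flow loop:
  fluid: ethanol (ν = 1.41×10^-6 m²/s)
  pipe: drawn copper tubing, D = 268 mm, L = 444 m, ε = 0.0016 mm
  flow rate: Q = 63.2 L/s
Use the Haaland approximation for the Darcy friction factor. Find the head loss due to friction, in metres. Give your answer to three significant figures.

h_f ≈ 1.63 m

V = 4Q/(πD²) = 4·0.0632/(π·0.268²) = 1.120 m/s
Re = VD/ν = 1.120·0.268/1.41×10^-6 = 2.13×10^5 → turbulent
ε/D = 0.0016/268 = 5.97×10^-6
Haaland: f = 0.01535
h_f = f(L/D)V²/(2g) = 0.01535·(444/0.268)·1.120²/(2·9.81) = 1.627 m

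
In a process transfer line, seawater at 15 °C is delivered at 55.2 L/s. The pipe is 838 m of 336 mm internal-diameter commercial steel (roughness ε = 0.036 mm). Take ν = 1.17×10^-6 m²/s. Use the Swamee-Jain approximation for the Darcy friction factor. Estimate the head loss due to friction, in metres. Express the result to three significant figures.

h_f ≈ 0.825 m

V = 4Q/(πD²) = 4·0.0552/(π·0.336²) = 0.6225 m/s
Re = VD/ν = 0.6225·0.336/1.17×10^-6 = 1.79×10^5 → turbulent
ε/D = 0.036/336 = 1.07×10^-4
Swamee-Jain: f = 0.01674
h_f = f(L/D)V²/(2g) = 0.01674·(838/0.336)·0.6225²/(2·9.81) = 0.8246 m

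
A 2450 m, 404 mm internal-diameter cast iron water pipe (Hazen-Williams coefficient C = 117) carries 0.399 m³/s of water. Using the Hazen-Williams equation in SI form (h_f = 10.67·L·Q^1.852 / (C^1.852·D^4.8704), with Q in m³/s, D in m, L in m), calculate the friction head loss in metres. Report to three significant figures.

h_f = 10.67·2450·0.399^1.852 / (117^1.852·0.404^4.8704) = 58.23 m

h_f ≈ 58.2 m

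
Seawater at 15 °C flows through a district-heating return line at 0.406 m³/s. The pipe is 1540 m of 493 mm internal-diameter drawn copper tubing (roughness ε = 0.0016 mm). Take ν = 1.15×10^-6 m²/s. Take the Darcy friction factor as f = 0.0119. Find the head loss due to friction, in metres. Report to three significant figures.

h_f ≈ 8.57 m

V = 4Q/(πD²) = 4·0.406/(π·0.493²) = 2.127 m/s
h_f = f(L/D)V²/(2g) = 0.01190·(1540/0.493)·2.127²/(2·9.81) = 8.571 m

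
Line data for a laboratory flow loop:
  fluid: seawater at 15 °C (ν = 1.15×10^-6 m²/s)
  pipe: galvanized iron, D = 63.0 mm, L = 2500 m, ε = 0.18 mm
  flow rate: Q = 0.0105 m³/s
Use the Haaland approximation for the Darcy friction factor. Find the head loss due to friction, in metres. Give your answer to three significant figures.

V = 4Q/(πD²) = 4·0.0105/(π·0.0630²) = 3.368 m/s
Re = VD/ν = 3.368·0.0630/1.15×10^-6 = 1.85×10^5 → turbulent
ε/D = 0.18/63.0 = 0.00286
Haaland: f = 0.02653
h_f = f(L/D)V²/(2g) = 0.02653·(2500/0.0630)·3.368²/(2·9.81) = 608.9 m

h_f ≈ 609 m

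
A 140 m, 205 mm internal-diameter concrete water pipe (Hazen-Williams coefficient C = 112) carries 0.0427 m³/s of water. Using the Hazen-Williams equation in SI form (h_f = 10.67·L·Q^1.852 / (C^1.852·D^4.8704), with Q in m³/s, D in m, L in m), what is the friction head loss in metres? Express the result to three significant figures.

h_f = 10.67·140·0.0427^1.852 / (112^1.852·0.205^4.8704) = 1.566 m

h_f ≈ 1.57 m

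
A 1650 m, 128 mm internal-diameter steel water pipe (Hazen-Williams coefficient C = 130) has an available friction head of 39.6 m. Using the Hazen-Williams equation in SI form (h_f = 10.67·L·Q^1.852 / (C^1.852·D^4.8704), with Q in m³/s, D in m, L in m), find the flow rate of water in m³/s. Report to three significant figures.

Q ≈ 0.0217 m³/s

Rearranging: Q = [h_f·C^1.852·D^4.8704 / (10.67·L)]^(1/1.852)
Q = [39.6·130^1.852·0.128^4.8704 / (10.67·1650)]^0.540 = 0.02169 m³/s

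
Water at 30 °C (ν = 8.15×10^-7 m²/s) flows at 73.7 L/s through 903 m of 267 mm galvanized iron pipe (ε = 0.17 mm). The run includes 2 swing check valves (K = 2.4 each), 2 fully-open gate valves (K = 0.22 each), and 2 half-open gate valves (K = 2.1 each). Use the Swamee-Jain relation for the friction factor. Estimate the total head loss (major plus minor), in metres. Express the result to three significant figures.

V = 4Q/(πD²) = 1.316 m/s; V²/2g = 0.08831 m
Re = 4.31×10^5, ε/D = 6.37×10^-4 → f = 0.01870 (Swamee-Jain)
Major: h_f = f(L/D)·V²/2g = 0.01870·3382·0.08831 = 5.586 m
Minor: ΣK = 9.44; h_m = ΣK·V²/2g = 0.8336 m
Total H_L = 5.586 + 0.8336 = 6.420 m

H_L ≈ 6.42 m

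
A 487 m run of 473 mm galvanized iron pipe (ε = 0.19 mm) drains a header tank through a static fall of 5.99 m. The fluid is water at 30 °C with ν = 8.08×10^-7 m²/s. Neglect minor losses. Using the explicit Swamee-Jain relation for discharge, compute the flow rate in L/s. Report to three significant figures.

Q ≈ 465 L/s

Swamee-Jain (Type II): Q = -0.965·√(gD⁵h_f/L)·ln[ε/(3.7D) + √(3.17ν²L/(gD³h_f))]
√(gD⁵h_f/L) = √(9.81·0.473⁵·5.99/487) = 0.05345
ε/(3.7D) = 1.09×10^-4; √(3.17ν²L/(gD³h_f)) = 1.27×10^-5
Q = -0.965·0.05345·ln(1.213×10^-4) = 0.4651 m³/s
Check: V = 2.65 m/s, Re = 1.55×10^6, f = 0.01638, h_f = 6.02 m ≈ 5.99 m ✓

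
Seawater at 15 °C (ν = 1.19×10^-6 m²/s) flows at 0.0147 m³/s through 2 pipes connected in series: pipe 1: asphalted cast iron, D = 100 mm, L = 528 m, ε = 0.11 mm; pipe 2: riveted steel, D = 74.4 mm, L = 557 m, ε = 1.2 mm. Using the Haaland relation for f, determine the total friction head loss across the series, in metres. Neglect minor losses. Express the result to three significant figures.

H ≈ 217 m

Pipe 1: V = 1.872 m/s, Re = 1.57×10^5, ε/D = 0.00110, f = 0.02159, h_1 = f(L/D)V²/2g = 20.35 m
Pipe 2: V = 3.381 m/s, Re = 2.11×10^5, ε/D = 0.0161, f = 0.04516, h_2 = f(L/D)V²/2g = 197.0 m
Series → Q common, losses add: H = Σh = 217.4 m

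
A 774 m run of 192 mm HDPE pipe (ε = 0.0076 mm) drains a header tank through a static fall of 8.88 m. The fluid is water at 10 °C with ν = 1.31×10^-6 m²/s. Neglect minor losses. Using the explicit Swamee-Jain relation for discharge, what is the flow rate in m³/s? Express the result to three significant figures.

Swamee-Jain (Type II): Q = -0.965·√(gD⁵h_f/L)·ln[ε/(3.7D) + √(3.17ν²L/(gD³h_f))]
√(gD⁵h_f/L) = √(9.81·0.192⁵·8.88/774) = 0.005419
ε/(3.7D) = 1.07×10^-5; √(3.17ν²L/(gD³h_f)) = 8.26×10^-5
Q = -0.965·0.005419·ln(9.334×10^-5) = 0.04853 m³/s
Check: V = 1.68 m/s, Re = 2.46×10^5, f = 0.01533, h_f = 8.85 m ≈ 8.88 m ✓

Q ≈ 0.0485 m³/s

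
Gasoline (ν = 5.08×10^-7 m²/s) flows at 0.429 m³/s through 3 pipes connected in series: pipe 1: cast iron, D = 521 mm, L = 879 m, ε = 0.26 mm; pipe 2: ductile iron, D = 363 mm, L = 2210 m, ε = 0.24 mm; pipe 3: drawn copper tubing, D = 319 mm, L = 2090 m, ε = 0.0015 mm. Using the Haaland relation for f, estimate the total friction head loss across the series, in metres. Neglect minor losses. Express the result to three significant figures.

Pipe 1: V = 2.012 m/s, Re = 2.06×10^6, ε/D = 4.99×10^-4, f = 0.01694, h_1 = f(L/D)V²/2g = 5.900 m
Pipe 2: V = 4.145 m/s, Re = 2.96×10^6, ε/D = 6.61×10^-4, f = 0.01796, h_2 = f(L/D)V²/2g = 95.75 m
Pipe 3: V = 5.368 m/s, Re = 3.37×10^6, ε/D = 4.70×10^-6, f = 0.009730, h_3 = f(L/D)V²/2g = 93.61 m
Series → Q common, losses add: H = Σh = 195.3 m

H ≈ 195 m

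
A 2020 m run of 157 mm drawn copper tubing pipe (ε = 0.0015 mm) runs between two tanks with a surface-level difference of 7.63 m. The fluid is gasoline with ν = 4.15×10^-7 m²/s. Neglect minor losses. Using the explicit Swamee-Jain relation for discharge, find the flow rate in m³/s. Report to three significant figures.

Q ≈ 0.0175 m³/s

Swamee-Jain (Type II): Q = -0.965·√(gD⁵h_f/L)·ln[ε/(3.7D) + √(3.17ν²L/(gD³h_f))]
√(gD⁵h_f/L) = √(9.81·0.157⁵·7.63/2020) = 0.001880
ε/(3.7D) = 2.58×10^-6; √(3.17ν²L/(gD³h_f)) = 6.17×10^-5
Q = -0.965·0.001880·ln(6.429×10^-5) = 0.01751 m³/s
Check: V = 0.905 m/s, Re = 3.42×10^5, f = 0.01415, h_f = 7.59 m ≈ 7.63 m ✓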